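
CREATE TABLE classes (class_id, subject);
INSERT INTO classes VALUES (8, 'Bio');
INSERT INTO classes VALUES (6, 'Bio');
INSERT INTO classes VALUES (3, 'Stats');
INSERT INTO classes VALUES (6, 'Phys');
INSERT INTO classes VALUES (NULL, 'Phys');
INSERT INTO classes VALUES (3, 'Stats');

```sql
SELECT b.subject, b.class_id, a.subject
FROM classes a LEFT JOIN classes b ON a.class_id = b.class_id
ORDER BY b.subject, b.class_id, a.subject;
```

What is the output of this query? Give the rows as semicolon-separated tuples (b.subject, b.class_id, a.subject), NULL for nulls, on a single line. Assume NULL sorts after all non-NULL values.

LEFT JOIN keeps every row from `classes a`; unmatched rows get NULL for `classes b`'s columns.
Matching on a.class_id = b.class_id. A NULL in a compared column never satisfies the condition.
Matched pairs: 9; unmatched a rows kept: 1.

(Bio, 6, Bio); (Bio, 6, Phys); (Bio, 8, Bio); (Phys, 6, Bio); (Phys, 6, Phys); (Stats, 3, Stats); (Stats, 3, Stats); (Stats, 3, Stats); (Stats, 3, Stats); (NULL, NULL, Phys)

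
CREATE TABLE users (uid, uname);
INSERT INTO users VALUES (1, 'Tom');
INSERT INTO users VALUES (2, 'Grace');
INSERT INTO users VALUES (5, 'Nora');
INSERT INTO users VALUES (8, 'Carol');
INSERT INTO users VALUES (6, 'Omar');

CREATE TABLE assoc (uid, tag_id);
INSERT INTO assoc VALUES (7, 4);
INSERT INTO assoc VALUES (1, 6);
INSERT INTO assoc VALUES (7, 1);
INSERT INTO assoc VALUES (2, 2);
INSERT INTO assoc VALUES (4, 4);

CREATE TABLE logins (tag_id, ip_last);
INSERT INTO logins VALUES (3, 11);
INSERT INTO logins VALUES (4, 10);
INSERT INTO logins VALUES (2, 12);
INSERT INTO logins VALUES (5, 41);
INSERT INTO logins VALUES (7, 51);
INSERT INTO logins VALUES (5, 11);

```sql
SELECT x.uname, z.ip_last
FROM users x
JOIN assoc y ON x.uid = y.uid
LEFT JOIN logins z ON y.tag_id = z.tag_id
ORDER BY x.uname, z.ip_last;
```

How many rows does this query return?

2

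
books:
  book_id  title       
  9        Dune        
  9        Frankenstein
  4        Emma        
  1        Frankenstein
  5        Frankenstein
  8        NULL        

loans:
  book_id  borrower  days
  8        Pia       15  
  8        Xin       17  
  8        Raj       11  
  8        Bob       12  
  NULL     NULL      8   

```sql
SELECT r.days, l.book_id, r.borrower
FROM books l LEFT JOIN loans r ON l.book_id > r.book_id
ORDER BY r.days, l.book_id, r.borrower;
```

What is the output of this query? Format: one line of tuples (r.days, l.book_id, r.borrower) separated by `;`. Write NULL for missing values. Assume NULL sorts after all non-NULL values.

(11, 9, Raj); (11, 9, Raj); (12, 9, Bob); (12, 9, Bob); (15, 9, Pia); (15, 9, Pia); (17, 9, Xin); (17, 9, Xin); (NULL, 1, NULL); (NULL, 4, NULL); (NULL, 5, NULL); (NULL, 8, NULL)

LEFT JOIN keeps every row from `books`; unmatched rows get NULL for `loans`'s columns.
Matching on l.book_id > r.book_id. A NULL in a compared column never satisfies the condition.
Matched pairs: 8; unmatched l rows kept: 4.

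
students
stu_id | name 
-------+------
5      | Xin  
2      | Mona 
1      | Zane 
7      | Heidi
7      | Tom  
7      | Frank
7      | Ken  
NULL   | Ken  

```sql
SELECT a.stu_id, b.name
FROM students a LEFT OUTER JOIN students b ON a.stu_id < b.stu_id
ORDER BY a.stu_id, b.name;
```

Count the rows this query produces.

20

LEFT JOIN keeps every row from `students a`; unmatched rows get NULL for `students b`'s columns.
Matching on a.stu_id < b.stu_id. A NULL in a compared column never satisfies the condition.
Matched pairs: 15; unmatched a rows kept: 5.
Total: 15 matched + 5 padded = 20 rows.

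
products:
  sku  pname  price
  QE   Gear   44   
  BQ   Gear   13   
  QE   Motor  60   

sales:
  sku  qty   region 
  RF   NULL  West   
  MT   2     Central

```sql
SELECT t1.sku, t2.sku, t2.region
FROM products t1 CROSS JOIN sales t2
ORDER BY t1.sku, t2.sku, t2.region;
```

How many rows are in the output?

6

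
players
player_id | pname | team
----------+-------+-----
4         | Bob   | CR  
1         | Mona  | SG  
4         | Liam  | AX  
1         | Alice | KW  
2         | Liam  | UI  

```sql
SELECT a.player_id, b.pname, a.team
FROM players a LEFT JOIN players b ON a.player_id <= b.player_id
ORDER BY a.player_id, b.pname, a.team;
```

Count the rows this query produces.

LEFT JOIN keeps every row from `players a`; unmatched rows get NULL for `players b`'s columns.
Matching on a.player_id <= b.player_id.
- player_id=4: 2 matching b row(s), so 2 row(s) emitted.
- player_id=1: 5 matching b row(s), so 5 row(s) emitted.
- player_id=4: 2 matching b row(s), so 2 row(s) emitted.
- player_id=1: 5 matching b row(s), so 5 row(s) emitted.
- player_id=2: 3 matching b row(s), so 3 row(s) emitted.
Total: 17 rows.

17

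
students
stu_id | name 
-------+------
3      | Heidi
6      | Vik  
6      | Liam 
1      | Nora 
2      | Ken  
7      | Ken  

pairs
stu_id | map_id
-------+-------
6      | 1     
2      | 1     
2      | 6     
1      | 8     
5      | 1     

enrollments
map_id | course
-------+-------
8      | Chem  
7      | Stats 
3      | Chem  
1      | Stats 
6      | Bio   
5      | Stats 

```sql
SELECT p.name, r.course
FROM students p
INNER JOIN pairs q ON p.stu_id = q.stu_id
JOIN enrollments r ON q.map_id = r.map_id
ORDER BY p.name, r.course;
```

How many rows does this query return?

5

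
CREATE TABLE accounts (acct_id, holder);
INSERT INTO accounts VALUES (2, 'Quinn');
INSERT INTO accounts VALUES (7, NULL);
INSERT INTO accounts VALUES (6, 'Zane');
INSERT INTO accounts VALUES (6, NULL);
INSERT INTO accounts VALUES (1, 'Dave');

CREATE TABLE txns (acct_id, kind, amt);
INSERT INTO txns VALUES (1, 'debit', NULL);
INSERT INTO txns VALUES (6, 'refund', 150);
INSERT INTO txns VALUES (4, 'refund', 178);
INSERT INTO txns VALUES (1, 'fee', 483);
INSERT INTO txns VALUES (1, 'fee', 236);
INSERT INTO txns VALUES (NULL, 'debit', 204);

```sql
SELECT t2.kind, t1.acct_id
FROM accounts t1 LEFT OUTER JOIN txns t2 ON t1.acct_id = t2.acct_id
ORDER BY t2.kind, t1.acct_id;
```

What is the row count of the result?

7

LEFT JOIN keeps every row from `accounts`; unmatched rows get NULL for `txns`'s columns.
Matching on t1.acct_id = t2.acct_id. A NULL in a compared column never satisfies the condition.
Matched pairs: 5; unmatched t1 rows kept: 2.
Total: 5 matched + 2 padded = 7 rows.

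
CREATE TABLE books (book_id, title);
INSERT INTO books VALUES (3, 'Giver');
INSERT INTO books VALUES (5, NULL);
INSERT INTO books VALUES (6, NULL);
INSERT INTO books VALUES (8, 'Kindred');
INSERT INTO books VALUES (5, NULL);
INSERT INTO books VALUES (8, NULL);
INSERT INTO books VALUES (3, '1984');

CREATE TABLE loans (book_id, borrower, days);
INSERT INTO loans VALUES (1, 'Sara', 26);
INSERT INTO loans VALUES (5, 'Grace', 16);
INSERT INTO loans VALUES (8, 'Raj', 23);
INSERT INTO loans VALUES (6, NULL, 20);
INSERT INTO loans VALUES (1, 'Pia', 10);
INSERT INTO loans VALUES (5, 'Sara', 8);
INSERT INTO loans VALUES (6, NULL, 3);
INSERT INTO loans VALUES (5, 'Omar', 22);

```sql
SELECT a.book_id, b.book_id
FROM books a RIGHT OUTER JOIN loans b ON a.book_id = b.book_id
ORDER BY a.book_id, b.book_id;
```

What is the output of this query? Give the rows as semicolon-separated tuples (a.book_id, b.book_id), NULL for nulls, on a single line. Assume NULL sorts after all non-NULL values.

RIGHT JOIN keeps every row from `loans`; unmatched rows get NULL for `books`'s columns.
Matching on a.book_id = b.book_id.
Matched pairs: 10; unmatched b rows kept: 2.

(5, 5); (5, 5); (5, 5); (5, 5); (5, 5); (5, 5); (6, 6); (6, 6); (8, 8); (8, 8); (NULL, 1); (NULL, 1)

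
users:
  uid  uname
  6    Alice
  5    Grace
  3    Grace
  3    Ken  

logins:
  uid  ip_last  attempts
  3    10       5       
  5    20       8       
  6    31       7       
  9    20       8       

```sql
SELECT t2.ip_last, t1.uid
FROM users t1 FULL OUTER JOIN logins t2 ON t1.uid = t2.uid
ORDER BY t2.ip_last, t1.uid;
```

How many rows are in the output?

FULL OUTER JOIN keeps every row from both sides; unmatched rows get NULL for the other side's columns.
Matching on t1.uid = t2.uid.
- t1 (uid=6) pairs with 1 row(s) of t2.
- t1 (uid=5) pairs with 1 row(s) of t2.
- t1 (uid=3) pairs with 1 row(s) of t2.
- t1 (uid=3) pairs with 1 row(s) of t2.
- 1 t2 row(s) had no t1 match → kept, t1 columns NULL.
Total: 4 matched + 1 padded = 5 rows.

5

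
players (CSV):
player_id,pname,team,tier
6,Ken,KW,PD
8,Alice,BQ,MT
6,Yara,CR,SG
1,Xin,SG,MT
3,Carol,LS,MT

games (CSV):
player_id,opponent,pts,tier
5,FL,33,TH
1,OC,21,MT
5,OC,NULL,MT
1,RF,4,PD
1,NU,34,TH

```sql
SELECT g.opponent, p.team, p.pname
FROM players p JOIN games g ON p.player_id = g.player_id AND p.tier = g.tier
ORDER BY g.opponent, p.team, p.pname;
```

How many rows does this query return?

INNER JOIN keeps only pairs where the ON condition holds.
Matching on p.player_id = g.player_id AND p.tier = g.tier.
Matched pairs: 1.
Total: 1 rows.

1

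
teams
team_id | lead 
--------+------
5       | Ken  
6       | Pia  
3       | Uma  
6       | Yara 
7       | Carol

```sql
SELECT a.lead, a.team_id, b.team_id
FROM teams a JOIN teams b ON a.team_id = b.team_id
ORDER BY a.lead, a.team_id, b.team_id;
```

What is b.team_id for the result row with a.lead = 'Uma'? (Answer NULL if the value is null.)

3

INNER JOIN keeps only pairs where the ON condition holds.
Matching on a.team_id = b.team_id.
- a row (team_id=5): matches 1 b row(s) → 1 output row(s).
- a row (team_id=6): matches 2 b row(s) → 2 output row(s).
- a row (team_id=3): matches 1 b row(s) → 1 output row(s).
- a row (team_id=6): matches 2 b row(s) → 2 output row(s).
- a row (team_id=7): matches 1 b row(s) → 1 output row(s).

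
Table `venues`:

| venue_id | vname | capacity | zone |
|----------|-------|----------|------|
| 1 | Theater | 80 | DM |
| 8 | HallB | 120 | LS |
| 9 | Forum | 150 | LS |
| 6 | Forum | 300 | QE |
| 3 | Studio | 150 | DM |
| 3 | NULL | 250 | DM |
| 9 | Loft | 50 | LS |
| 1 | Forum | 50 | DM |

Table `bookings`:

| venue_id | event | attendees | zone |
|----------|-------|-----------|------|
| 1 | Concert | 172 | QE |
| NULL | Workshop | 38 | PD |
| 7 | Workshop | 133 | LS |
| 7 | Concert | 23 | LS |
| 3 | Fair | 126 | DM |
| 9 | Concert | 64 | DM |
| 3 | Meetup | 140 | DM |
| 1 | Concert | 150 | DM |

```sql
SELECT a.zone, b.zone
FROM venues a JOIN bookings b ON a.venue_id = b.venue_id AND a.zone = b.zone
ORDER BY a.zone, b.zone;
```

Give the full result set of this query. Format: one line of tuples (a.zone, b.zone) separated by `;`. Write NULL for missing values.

(DM, DM); (DM, DM); (DM, DM); (DM, DM); (DM, DM); (DM, DM)

INNER JOIN keeps only pairs where the ON condition holds.
Matching on a.venue_id = b.venue_id AND a.zone = b.zone. A NULL in a compared column never satisfies the condition.
Matched pairs: 6.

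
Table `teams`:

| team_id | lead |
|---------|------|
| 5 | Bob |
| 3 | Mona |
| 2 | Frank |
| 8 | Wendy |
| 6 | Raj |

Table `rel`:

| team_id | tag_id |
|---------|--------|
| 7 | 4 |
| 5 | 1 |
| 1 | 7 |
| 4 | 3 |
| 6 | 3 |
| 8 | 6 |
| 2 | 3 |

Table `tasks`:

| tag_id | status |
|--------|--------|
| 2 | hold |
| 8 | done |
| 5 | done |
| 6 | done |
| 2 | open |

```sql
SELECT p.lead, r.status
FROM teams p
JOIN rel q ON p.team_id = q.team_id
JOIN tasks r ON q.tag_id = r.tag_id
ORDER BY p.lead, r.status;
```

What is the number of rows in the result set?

Step 1 — p INNER JOIN q on team_id → 4 row(s).
Then INNER JOIN `tasks r` on tag_id: keep only rows whose q.tag_id appears in r.
Result: 1 row(s).

1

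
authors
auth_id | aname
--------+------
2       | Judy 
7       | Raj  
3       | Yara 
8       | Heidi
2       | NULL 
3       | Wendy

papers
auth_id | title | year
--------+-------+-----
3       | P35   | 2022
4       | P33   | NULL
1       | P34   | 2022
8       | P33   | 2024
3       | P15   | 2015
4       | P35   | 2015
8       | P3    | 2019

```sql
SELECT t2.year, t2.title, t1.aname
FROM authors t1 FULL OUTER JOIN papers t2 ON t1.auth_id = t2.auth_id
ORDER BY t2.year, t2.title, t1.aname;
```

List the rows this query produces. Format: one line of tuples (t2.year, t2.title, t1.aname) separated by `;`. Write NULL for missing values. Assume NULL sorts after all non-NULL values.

(2015, P15, Wendy); (2015, P15, Yara); (2015, P35, NULL); (2019, P3, Heidi); (2022, P34, NULL); (2022, P35, Wendy); (2022, P35, Yara); (2024, P33, Heidi); (NULL, P33, NULL); (NULL, NULL, Judy); (NULL, NULL, Raj); (NULL, NULL, NULL)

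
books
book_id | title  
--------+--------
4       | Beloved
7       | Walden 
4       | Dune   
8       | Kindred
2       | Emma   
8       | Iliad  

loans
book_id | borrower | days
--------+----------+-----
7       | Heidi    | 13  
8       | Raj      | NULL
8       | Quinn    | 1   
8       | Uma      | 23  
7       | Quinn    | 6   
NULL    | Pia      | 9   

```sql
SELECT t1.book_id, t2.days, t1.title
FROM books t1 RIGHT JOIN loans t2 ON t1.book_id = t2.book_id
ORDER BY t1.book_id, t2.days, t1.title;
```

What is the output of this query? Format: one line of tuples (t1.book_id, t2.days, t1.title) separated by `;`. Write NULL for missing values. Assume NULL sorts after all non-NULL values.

(7, 6, Walden); (7, 13, Walden); (8, 1, Iliad); (8, 1, Kindred); (8, 23, Iliad); (8, 23, Kindred); (8, NULL, Iliad); (8, NULL, Kindred); (NULL, 9, NULL)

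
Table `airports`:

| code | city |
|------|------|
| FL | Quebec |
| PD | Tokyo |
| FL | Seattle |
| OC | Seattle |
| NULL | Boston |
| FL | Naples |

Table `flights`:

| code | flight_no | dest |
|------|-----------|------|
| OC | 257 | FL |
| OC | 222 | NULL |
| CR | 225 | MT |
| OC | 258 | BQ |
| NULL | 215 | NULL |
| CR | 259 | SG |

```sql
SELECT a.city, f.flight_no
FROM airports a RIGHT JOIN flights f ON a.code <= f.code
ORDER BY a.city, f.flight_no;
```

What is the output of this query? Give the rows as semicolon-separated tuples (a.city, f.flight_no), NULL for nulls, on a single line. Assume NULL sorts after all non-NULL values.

(Naples, 222); (Naples, 257); (Naples, 258); (Quebec, 222); (Quebec, 257); (Quebec, 258); (Seattle, 222); (Seattle, 222); (Seattle, 257); (Seattle, 257); (Seattle, 258); (Seattle, 258); (NULL, 215); (NULL, 225); (NULL, 259)

RIGHT JOIN keeps every row from `flights`; unmatched rows get NULL for `airports`'s columns.
Matching on a.code <= f.code. A NULL in a compared column never satisfies the condition.
- a (code=FL) pairs with 3 row(s) of f.
- a (code=PD) has no partner in f.
- a (code=FL) pairs with 3 row(s) of f.
- a (code=OC) pairs with 3 row(s) of f.
- a (code=NULL) has no partner in f.
- a (code=FL) pairs with 3 row(s) of f.
- 3 f row(s) had no a match → kept, a columns NULL.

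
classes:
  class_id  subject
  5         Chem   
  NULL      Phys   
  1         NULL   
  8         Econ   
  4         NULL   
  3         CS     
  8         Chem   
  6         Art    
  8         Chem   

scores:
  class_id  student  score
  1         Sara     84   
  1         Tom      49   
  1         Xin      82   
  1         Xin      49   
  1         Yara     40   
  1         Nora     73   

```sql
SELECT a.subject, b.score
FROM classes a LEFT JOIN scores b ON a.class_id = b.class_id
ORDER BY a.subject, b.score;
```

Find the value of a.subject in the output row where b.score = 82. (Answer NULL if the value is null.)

LEFT JOIN keeps every row from `classes`; unmatched rows get NULL for `scores`'s columns.
Matching on a.class_id = b.class_id. A NULL in a compared column never satisfies the condition.
- a[0] class_id=5 → no match; kept with NULLs on the b side.
- a[1] class_id=NULL → no match; kept with NULLs on the b side.
- a[2] class_id=1 → 6 match(es) in b → 6 row(s).
- a[3] class_id=8 → no match; kept with NULLs on the b side.
- a[4] class_id=4 → no match; kept with NULLs on the b side.
- a[5] class_id=3 → no match; kept with NULLs on the b side.
- a[6] class_id=8 → no match; kept with NULLs on the b side.
- a[7] class_id=6 → no match; kept with NULLs on the b side.
- a[8] class_id=8 → no match; kept with NULLs on the b side.

NULL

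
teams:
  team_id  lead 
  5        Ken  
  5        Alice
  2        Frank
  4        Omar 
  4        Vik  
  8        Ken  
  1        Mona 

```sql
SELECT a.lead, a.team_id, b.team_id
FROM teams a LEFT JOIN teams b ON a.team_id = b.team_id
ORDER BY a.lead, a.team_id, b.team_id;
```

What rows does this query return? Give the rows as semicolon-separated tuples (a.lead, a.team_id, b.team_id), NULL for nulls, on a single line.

LEFT JOIN keeps every row from `teams a`; unmatched rows get NULL for `teams b`'s columns.
Matching on a.team_id = b.team_id.
- team_id=5: 2 matching b row(s), so 2 row(s) emitted.
- team_id=5: 2 matching b row(s), so 2 row(s) emitted.
- team_id=2: 1 matching b row(s), so 1 row(s) emitted.
- team_id=4: 2 matching b row(s), so 2 row(s) emitted.
- team_id=4: 2 matching b row(s), so 2 row(s) emitted.
- team_id=8: 1 matching b row(s), so 1 row(s) emitted.
- team_id=1: 1 matching b row(s), so 1 row(s) emitted.

(Alice, 5, 5); (Alice, 5, 5); (Frank, 2, 2); (Ken, 5, 5); (Ken, 5, 5); (Ken, 8, 8); (Mona, 1, 1); (Omar, 4, 4); (Omar, 4, 4); (Vik, 4, 4); (Vik, 4, 4)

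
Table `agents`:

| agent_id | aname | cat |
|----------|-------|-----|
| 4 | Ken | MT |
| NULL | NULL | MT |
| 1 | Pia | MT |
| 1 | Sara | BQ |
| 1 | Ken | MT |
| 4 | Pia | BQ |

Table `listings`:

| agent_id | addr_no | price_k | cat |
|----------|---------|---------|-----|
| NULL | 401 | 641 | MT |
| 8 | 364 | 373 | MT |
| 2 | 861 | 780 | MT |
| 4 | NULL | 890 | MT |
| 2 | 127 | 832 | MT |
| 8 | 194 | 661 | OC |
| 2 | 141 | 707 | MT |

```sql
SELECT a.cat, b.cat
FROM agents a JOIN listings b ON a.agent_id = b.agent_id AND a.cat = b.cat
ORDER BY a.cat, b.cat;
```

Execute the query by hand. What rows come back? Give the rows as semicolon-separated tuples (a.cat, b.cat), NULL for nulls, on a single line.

INNER JOIN keeps only pairs where the ON condition holds.
Matching on a.agent_id = b.agent_id AND a.cat = b.cat. A NULL in a compared column never satisfies the condition.
- agent_id=4, cat=MT: 1 matching b row(s), so 1 row(s) emitted.
- agent_id=NULL, cat=MT: no matching b row, dropped.
- agent_id=1, cat=MT: no matching b row, dropped.
- agent_id=1, cat=BQ: no matching b row, dropped.
- agent_id=1, cat=MT: no matching b row, dropped.
- agent_id=4, cat=BQ: no matching b row, dropped.
After projecting and ordering:
a.cat | b.cat
MT | MT

(MT, MT)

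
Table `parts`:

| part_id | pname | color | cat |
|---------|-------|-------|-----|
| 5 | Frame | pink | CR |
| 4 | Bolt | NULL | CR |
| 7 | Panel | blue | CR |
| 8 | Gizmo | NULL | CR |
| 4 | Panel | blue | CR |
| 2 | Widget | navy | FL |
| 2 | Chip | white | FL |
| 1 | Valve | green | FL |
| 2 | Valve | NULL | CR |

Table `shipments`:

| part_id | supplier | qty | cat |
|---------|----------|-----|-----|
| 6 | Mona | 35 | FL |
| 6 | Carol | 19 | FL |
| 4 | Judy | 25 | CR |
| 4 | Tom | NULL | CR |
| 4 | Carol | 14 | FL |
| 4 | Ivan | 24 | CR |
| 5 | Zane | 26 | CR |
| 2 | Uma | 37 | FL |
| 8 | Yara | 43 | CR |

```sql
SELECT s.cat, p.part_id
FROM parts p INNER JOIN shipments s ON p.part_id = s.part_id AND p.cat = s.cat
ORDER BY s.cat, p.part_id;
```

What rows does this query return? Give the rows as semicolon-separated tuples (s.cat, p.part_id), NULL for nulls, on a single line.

INNER JOIN keeps only pairs where the ON condition holds.
Matching on p.part_id = s.part_id AND p.cat = s.cat.
Matched pairs: 10.

(CR, 4); (CR, 4); (CR, 4); (CR, 4); (CR, 4); (CR, 4); (CR, 5); (CR, 8); (FL, 2); (FL, 2)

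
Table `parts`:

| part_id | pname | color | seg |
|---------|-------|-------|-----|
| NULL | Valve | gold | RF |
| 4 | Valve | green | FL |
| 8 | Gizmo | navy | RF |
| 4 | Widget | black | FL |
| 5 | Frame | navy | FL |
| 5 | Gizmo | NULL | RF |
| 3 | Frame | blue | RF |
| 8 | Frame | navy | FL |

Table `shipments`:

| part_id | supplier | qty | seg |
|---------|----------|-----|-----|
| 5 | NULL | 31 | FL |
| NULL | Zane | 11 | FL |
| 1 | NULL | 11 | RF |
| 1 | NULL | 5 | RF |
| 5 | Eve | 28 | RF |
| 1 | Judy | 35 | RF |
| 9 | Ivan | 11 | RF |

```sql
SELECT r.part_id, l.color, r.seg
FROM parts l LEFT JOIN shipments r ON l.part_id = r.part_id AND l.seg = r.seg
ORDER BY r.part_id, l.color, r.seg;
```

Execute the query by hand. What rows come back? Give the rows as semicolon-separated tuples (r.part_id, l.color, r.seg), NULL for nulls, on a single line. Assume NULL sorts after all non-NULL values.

LEFT JOIN keeps every row from `parts`; unmatched rows get NULL for `shipments`'s columns.
Matching on l.part_id = r.part_id AND l.seg = r.seg. A NULL in a compared column never satisfies the condition.
- part_id=NULL, seg=RF: no r row matches, row kept with r columns NULL.
- part_id=4, seg=FL: no r row matches, row kept with r columns NULL.
- part_id=8, seg=RF: no r row matches, row kept with r columns NULL.
- part_id=4, seg=FL: no r row matches, row kept with r columns NULL.
- part_id=5, seg=FL: 1 matching r row(s), so 1 row(s) emitted.
- part_id=5, seg=RF: 1 matching r row(s), so 1 row(s) emitted.
- part_id=3, seg=RF: no r row matches, row kept with r columns NULL.
- part_id=8, seg=FL: no r row matches, row kept with r columns NULL.
After projecting and ordering:
r.part_id | l.color | r.seg
5 | navy | FL
5 | NULL | RF
NULL | black | NULL
NULL | blue | NULL
NULL | gold | NULL
NULL | green | NULL
NULL | navy | NULL
NULL | navy | NULL

(5, navy, FL); (5, NULL, RF); (NULL, black, NULL); (NULL, blue, NULL); (NULL, gold, NULL); (NULL, green, NULL); (NULL, navy, NULL); (NULL, navy, NULL)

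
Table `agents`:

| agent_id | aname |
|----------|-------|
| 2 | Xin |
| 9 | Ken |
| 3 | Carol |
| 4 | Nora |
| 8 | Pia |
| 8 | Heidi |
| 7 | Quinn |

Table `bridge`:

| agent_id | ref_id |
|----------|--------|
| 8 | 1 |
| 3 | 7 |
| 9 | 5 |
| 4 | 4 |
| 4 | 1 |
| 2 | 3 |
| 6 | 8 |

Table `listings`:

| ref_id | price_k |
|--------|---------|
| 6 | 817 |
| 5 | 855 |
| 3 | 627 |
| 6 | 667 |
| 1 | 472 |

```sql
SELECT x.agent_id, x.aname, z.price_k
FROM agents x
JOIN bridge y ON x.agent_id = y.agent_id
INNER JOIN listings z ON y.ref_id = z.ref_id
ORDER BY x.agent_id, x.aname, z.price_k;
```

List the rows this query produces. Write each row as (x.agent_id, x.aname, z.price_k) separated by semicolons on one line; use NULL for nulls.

(2, Xin, 627); (4, Nora, 472); (8, Heidi, 472); (8, Pia, 472); (9, Ken, 855)

Joins associate left-to-right: agents INNER JOIN bridge on agent_id gives 7 intermediate row(s).
Then INNER JOIN `listings z` on ref_id: keep only rows whose y.ref_id appears in z.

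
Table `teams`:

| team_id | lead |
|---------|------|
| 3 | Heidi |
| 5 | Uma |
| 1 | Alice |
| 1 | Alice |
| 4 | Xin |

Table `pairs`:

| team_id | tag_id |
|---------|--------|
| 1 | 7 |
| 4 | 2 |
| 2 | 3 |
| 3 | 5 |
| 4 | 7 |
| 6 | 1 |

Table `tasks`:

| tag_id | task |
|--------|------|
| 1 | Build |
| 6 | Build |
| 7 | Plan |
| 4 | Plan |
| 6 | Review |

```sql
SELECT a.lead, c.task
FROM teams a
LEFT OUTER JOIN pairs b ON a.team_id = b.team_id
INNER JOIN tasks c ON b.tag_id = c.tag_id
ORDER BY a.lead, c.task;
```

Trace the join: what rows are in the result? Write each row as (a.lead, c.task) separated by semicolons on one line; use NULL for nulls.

(Alice, Plan); (Alice, Plan); (Xin, Plan)

Step 1 — a LEFT JOIN b on team_id → 6 row(s).
Then INNER JOIN `tasks c` on tag_id: keep only rows whose b.tag_id appears in c.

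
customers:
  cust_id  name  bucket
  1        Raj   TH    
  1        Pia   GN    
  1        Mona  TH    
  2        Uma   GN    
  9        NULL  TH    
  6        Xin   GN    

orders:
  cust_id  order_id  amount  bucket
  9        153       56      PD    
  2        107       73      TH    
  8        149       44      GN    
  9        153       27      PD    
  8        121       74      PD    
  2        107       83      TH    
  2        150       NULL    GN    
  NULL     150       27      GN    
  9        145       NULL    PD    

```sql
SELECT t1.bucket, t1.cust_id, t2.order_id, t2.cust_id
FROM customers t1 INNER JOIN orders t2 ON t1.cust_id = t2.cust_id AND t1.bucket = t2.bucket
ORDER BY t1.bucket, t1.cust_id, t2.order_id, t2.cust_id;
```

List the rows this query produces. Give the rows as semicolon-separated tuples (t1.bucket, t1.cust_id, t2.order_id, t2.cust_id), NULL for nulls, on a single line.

INNER JOIN keeps only pairs where the ON condition holds.
Matching on t1.cust_id = t2.cust_id AND t1.bucket = t2.bucket. A NULL in a compared column never satisfies the condition.
Matched pairs: 1.

(GN, 2, 150, 2)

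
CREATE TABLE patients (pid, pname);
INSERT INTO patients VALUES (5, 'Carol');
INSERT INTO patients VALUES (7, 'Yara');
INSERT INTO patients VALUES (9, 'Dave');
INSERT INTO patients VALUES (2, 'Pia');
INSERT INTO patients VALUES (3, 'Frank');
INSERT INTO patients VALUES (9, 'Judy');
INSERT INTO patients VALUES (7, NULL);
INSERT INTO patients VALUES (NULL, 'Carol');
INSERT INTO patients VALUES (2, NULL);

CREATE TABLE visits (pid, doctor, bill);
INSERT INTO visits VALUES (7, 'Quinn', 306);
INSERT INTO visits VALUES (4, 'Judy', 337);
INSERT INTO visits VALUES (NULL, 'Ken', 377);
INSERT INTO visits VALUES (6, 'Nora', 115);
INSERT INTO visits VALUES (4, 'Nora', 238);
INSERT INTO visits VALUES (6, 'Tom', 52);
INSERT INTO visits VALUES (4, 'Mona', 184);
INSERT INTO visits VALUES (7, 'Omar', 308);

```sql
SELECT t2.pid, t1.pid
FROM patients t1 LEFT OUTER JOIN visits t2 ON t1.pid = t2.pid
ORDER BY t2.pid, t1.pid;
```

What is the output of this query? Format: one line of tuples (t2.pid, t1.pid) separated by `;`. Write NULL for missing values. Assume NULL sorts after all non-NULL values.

LEFT JOIN keeps every row from `patients`; unmatched rows get NULL for `visits`'s columns.
Matching on t1.pid = t2.pid. A NULL in a compared column never satisfies the condition.
- t1 row (pid=5): no match → kept, t2 columns NULL.
- t1 row (pid=7): matches 2 t2 row(s) → 2 output row(s).
- t1 row (pid=9): no match → kept, t2 columns NULL.
- t1 row (pid=2): no match → kept, t2 columns NULL.
- t1 row (pid=3): no match → kept, t2 columns NULL.
- t1 row (pid=9): no match → kept, t2 columns NULL.
- t1 row (pid=7): matches 2 t2 row(s) → 2 output row(s).
- t1 row (pid=NULL): no match → kept, t2 columns NULL.
- t1 row (pid=2): no match → kept, t2 columns NULL.

(7, 7); (7, 7); (7, 7); (7, 7); (NULL, 2); (NULL, 2); (NULL, 3); (NULL, 5); (NULL, 9); (NULL, 9); (NULL, NULL)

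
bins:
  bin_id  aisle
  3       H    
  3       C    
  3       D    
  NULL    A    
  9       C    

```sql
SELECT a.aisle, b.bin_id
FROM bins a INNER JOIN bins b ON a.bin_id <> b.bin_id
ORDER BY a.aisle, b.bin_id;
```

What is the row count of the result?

6

INNER JOIN keeps only pairs where the ON condition holds.
Matching on a.bin_id <> b.bin_id. A NULL in a compared column never satisfies the condition.
- a (bin_id=3) pairs with 1 row(s) of b.
- a (bin_id=3) pairs with 1 row(s) of b.
- a (bin_id=3) pairs with 1 row(s) of b.
- a (bin_id=NULL) has no partner → excluded.
- a (bin_id=9) pairs with 3 row(s) of b.
Total: 6 rows.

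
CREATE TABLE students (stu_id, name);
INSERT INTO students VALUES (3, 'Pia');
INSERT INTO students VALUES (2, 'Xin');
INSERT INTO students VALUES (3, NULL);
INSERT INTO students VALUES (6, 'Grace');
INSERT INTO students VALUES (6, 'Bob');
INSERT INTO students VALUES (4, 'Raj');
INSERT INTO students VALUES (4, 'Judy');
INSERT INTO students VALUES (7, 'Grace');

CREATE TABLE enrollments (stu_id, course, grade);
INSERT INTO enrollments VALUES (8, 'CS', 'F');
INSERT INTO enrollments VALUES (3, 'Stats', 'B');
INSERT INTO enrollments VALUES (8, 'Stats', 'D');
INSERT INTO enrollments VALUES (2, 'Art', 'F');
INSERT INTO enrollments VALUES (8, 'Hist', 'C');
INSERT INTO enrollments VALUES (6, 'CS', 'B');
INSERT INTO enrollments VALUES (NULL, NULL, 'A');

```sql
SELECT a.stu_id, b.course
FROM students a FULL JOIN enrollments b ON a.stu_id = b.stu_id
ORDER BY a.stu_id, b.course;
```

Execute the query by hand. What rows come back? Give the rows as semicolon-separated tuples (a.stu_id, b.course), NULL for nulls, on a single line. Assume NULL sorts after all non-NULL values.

(2, Art); (3, Stats); (3, Stats); (4, NULL); (4, NULL); (6, CS); (6, CS); (7, NULL); (NULL, CS); (NULL, Hist); (NULL, Stats); (NULL, NULL)

FULL OUTER JOIN keeps every row from both sides; unmatched rows get NULL for the other side's columns.
Matching on a.stu_id = b.stu_id. A NULL in a compared column never satisfies the condition.
- a[0] stu_id=3 → 1 match(es) in b → 1 row(s).
- a[1] stu_id=2 → 1 match(es) in b → 1 row(s).
- a[2] stu_id=3 → 1 match(es) in b → 1 row(s).
- a[3] stu_id=6 → 1 match(es) in b → 1 row(s).
- a[4] stu_id=6 → 1 match(es) in b → 1 row(s).
- a[5] stu_id=4 → no match; kept with NULLs on the b side.
- a[6] stu_id=4 → no match; kept with NULLs on the b side.
- a[7] stu_id=7 → no match; kept with NULLs on the b side.
- plus 4 unmatched b row(s), each kept with NULL a columns.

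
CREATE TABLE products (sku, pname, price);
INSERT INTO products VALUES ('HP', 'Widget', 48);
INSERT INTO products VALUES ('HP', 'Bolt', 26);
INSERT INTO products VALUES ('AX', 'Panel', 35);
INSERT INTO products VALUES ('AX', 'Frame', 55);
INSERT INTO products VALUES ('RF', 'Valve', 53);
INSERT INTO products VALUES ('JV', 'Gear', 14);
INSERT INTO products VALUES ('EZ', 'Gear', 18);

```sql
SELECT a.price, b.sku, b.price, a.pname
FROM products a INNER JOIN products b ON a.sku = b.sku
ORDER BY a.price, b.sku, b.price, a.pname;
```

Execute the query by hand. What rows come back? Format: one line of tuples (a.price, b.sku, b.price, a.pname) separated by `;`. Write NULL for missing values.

INNER JOIN keeps only pairs where the ON condition holds.
Matching on a.sku = b.sku.
Matched pairs: 11.

(14, JV, 14, Gear); (18, EZ, 18, Gear); (26, HP, 26, Bolt); (26, HP, 48, Bolt); (35, AX, 35, Panel); (35, AX, 55, Panel); (48, HP, 26, Widget); (48, HP, 48, Widget); (53, RF, 53, Valve); (55, AX, 35, Frame); (55, AX, 55, Frame)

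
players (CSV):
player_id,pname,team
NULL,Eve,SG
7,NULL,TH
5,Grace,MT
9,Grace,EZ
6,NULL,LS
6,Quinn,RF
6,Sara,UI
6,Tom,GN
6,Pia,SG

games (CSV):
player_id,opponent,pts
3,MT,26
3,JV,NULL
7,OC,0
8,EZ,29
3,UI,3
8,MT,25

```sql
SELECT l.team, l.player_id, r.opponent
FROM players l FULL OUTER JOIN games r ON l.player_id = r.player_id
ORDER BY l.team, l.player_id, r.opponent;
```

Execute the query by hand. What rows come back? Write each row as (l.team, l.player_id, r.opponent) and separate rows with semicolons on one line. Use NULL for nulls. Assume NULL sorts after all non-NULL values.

(EZ, 9, NULL); (GN, 6, NULL); (LS, 6, NULL); (MT, 5, NULL); (RF, 6, NULL); (SG, 6, NULL); (SG, NULL, NULL); (TH, 7, OC); (UI, 6, NULL); (NULL, NULL, EZ); (NULL, NULL, JV); (NULL, NULL, MT); (NULL, NULL, MT); (NULL, NULL, UI)

FULL OUTER JOIN keeps every row from both sides; unmatched rows get NULL for the other side's columns.
Matching on l.player_id = r.player_id. A NULL in a compared column never satisfies the condition.
Matched pairs: 1; unmatched l rows kept: 8; unmatched r rows kept: 5.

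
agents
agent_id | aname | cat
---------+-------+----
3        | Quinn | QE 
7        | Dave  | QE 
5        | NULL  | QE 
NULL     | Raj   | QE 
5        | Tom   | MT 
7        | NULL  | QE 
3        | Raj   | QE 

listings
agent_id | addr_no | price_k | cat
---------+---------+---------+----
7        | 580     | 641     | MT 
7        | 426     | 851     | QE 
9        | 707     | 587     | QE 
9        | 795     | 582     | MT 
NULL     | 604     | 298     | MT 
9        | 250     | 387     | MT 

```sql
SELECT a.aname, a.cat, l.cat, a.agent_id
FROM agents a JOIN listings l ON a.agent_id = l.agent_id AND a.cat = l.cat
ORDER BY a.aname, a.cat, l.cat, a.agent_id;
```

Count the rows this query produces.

INNER JOIN keeps only pairs where the ON condition holds.
Matching on a.agent_id = l.agent_id AND a.cat = l.cat. A NULL in a compared column never satisfies the condition.
- a (agent_id=3, cat=QE) has no partner → excluded.
- a (agent_id=7, cat=QE) pairs with 1 row(s) of l.
- a (agent_id=5, cat=QE) has no partner → excluded.
- a (agent_id=NULL, cat=QE) has no partner → excluded.
- a (agent_id=5, cat=MT) has no partner → excluded.
- a (agent_id=7, cat=QE) pairs with 1 row(s) of l.
- a (agent_id=3, cat=QE) has no partner → excluded.
Total: 2 rows.

2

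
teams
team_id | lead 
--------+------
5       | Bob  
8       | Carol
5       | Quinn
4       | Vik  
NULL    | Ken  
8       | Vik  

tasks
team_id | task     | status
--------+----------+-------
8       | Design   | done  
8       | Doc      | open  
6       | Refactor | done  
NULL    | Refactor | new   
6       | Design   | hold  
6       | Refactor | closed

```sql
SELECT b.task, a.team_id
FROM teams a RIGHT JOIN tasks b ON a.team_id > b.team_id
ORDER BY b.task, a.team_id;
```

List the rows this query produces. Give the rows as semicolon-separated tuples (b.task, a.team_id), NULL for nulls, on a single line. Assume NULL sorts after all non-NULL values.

(Design, 8); (Design, 8); (Design, NULL); (Doc, NULL); (Refactor, 8); (Refactor, 8); (Refactor, 8); (Refactor, 8); (Refactor, NULL)

RIGHT JOIN keeps every row from `tasks`; unmatched rows get NULL for `teams`'s columns.
Matching on a.team_id > b.team_id. A NULL in a compared column never satisfies the condition.
Matched pairs: 6; unmatched b rows kept: 3.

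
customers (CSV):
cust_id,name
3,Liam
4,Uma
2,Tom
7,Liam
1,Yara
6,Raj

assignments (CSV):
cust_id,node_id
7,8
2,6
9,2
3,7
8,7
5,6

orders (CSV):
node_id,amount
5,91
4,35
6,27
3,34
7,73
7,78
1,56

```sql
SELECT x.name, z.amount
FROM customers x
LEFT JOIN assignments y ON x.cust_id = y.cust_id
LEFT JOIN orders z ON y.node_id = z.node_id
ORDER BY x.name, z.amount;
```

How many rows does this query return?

7

Evaluate left to right. First `customers x LEFT JOIN assignments y` on cust_id: 6 row(s).
Then LEFT JOIN `orders z` on node_id: each of those 6 rows is kept; rows whose y.node_id has no match in z get NULL for z's columns.
Result: 7 row(s).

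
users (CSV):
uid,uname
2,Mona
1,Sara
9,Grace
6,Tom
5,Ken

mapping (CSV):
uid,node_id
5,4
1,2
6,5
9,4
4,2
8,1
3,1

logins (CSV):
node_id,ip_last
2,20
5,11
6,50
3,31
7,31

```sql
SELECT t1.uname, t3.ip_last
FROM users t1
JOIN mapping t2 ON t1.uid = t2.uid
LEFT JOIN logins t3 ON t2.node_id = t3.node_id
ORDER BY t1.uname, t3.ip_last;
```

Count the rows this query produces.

4

Joins associate left-to-right: users INNER JOIN mapping on uid gives 4 intermediate row(s).
Then LEFT JOIN `logins t3` on node_id: each of those 4 rows is kept; rows whose t2.node_id has no match in t3 get NULL for t3's columns.
Result: 4 row(s).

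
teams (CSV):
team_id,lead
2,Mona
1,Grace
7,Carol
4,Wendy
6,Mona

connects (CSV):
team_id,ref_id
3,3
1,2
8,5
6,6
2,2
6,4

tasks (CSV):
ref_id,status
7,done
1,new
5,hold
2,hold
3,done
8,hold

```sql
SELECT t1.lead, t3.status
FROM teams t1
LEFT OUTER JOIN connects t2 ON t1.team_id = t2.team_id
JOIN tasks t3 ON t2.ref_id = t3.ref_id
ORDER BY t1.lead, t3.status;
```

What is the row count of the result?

Evaluate left to right. First `teams t1 LEFT JOIN connects t2` on team_id: 6 row(s).
Then INNER JOIN `tasks t3` on ref_id: keep only rows whose t2.ref_id appears in t3.
Result: 2 row(s).

2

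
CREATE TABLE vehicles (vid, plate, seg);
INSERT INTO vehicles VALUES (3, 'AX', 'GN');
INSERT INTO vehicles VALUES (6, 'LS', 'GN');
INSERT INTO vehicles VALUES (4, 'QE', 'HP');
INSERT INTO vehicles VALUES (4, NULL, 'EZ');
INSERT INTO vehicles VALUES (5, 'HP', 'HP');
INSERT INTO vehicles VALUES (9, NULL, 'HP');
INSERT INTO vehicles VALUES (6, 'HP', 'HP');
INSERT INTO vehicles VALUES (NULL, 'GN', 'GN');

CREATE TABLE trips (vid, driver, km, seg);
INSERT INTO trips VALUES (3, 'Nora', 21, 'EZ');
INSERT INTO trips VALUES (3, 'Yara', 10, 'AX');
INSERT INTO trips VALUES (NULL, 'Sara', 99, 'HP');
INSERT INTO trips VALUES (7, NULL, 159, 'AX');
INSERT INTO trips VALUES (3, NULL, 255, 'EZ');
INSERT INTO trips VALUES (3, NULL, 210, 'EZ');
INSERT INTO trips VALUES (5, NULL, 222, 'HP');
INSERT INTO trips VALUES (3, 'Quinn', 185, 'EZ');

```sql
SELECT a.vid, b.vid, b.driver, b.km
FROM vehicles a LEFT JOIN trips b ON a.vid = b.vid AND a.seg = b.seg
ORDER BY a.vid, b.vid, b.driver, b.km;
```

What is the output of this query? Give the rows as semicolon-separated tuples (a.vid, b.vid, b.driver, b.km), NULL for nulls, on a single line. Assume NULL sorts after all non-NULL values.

(3, NULL, NULL, NULL); (4, NULL, NULL, NULL); (4, NULL, NULL, NULL); (5, 5, NULL, 222); (6, NULL, NULL, NULL); (6, NULL, NULL, NULL); (9, NULL, NULL, NULL); (NULL, NULL, NULL, NULL)

LEFT JOIN keeps every row from `vehicles`; unmatched rows get NULL for `trips`'s columns.
Matching on a.vid = b.vid AND a.seg = b.seg. A NULL in a compared column never satisfies the condition.
- vid=3, seg=GN: no b row matches, row kept with b columns NULL.
- vid=6, seg=GN: no b row matches, row kept with b columns NULL.
- vid=4, seg=HP: no b row matches, row kept with b columns NULL.
- vid=4, seg=EZ: no b row matches, row kept with b columns NULL.
- vid=5, seg=HP: 1 matching b row(s), so 1 row(s) emitted.
- vid=9, seg=HP: no b row matches, row kept with b columns NULL.
- vid=6, seg=HP: no b row matches, row kept with b columns NULL.
- vid=NULL, seg=GN: no b row matches, row kept with b columns NULL.
After projecting and ordering:
a.vid | b.vid | b.driver | b.km
3 | NULL | NULL | NULL
4 | NULL | NULL | NULL
4 | NULL | NULL | NULL
5 | 5 | NULL | 222
6 | NULL | NULL | NULL
6 | NULL | NULL | NULL
9 | NULL | NULL | NULL
NULL | NULL | NULL | NULL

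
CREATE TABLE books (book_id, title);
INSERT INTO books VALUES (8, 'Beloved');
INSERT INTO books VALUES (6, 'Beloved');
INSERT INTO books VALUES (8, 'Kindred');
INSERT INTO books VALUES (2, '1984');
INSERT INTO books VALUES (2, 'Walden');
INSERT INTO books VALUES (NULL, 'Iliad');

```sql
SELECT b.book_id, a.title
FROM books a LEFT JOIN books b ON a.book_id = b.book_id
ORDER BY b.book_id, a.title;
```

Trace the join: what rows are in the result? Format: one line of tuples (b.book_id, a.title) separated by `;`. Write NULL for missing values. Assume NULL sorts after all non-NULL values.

(2, 1984); (2, 1984); (2, Walden); (2, Walden); (6, Beloved); (8, Beloved); (8, Beloved); (8, Kindred); (8, Kindred); (NULL, Iliad)

LEFT JOIN keeps every row from `books a`; unmatched rows get NULL for `books b`'s columns.
Matching on a.book_id = b.book_id. A NULL in a compared column never satisfies the condition.
- a row (book_id=8): matches 2 b row(s) → 2 output row(s).
- a row (book_id=6): matches 1 b row(s) → 1 output row(s).
- a row (book_id=8): matches 2 b row(s) → 2 output row(s).
- a row (book_id=2): matches 2 b row(s) → 2 output row(s).
- a row (book_id=2): matches 2 b row(s) → 2 output row(s).
- a row (book_id=NULL): no match → kept, b columns NULL.
After projecting and ordering:
b.book_id | a.title
2 | 1984
2 | 1984
2 | Walden
2 | Walden
6 | Beloved
8 | Beloved
8 | Beloved
8 | Kindred
8 | Kindred
NULL | Iliad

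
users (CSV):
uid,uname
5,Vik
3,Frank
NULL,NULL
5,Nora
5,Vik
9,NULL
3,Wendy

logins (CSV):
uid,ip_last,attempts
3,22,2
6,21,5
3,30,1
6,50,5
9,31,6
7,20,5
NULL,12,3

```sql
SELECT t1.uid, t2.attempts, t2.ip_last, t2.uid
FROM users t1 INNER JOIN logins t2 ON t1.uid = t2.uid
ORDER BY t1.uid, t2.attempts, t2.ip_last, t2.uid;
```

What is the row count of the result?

5

INNER JOIN keeps only pairs where the ON condition holds.
Matching on t1.uid = t2.uid. A NULL in a compared column never satisfies the condition.
Matched pairs: 5.
Total: 5 rows.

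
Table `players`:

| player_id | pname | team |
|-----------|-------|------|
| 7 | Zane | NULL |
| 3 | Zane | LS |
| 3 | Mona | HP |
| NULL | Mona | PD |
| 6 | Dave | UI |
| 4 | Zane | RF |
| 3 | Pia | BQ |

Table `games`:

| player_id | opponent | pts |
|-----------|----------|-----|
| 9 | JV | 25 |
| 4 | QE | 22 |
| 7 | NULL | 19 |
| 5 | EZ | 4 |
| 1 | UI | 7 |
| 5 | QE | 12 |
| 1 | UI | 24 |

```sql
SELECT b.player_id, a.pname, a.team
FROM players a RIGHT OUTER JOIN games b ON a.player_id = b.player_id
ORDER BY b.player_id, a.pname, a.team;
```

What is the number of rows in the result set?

7

RIGHT JOIN keeps every row from `games`; unmatched rows get NULL for `players`'s columns.
Matching on a.player_id = b.player_id. A NULL in a compared column never satisfies the condition.
- a[0] player_id=7 → 1 match(es) in b → 1 row(s).
- a[1] player_id=3 → no match.
- a[2] player_id=3 → no match.
- a[3] player_id=NULL → no match.
- a[4] player_id=6 → no match.
- a[5] player_id=4 → 1 match(es) in b → 1 row(s).
- a[6] player_id=3 → no match.
- plus 5 unmatched b row(s), each kept with NULL a columns.
Total: 2 matched + 5 padded = 7 rows.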